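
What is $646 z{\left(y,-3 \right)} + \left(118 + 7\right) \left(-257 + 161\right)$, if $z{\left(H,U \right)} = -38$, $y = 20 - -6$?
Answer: $-36548$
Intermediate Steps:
$y = 26$ ($y = 20 + 6 = 26$)
$646 z{\left(y,-3 \right)} + \left(118 + 7\right) \left(-257 + 161\right) = 646 \left(-38\right) + \left(118 + 7\right) \left(-257 + 161\right) = -24548 + 125 \left(-96\right) = -24548 - 12000 = -36548$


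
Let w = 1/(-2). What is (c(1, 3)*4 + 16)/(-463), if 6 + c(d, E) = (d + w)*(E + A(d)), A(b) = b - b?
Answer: 2/463 ≈ 0.0043197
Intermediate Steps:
A(b) = 0
w = -1/2 ≈ -0.50000
c(d, E) = -6 + E*(-1/2 + d) (c(d, E) = -6 + (d - 1/2)*(E + 0) = -6 + (-1/2 + d)*E = -6 + E*(-1/2 + d))
(c(1, 3)*4 + 16)/(-463) = ((-6 - 1/2*3 + 3*1)*4 + 16)/(-463) = ((-6 - 3/2 + 3)*4 + 16)*(-1/463) = (-9/2*4 + 16)*(-1/463) = (-18 + 16)*(-1/463) = -2*(-1/463) = 2/463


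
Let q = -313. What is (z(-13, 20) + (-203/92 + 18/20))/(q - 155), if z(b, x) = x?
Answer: -8599/215280 ≈ -0.039943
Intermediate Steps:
(z(-13, 20) + (-203/92 + 18/20))/(q - 155) = (20 + (-203/92 + 18/20))/(-313 - 155) = (20 + (-203*1/92 + 18*(1/20)))/(-468) = (20 + (-203/92 + 9/10))*(-1/468) = (20 - 601/460)*(-1/468) = (8599/460)*(-1/468) = -8599/215280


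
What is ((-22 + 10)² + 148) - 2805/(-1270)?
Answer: 74729/254 ≈ 294.21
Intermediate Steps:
((-22 + 10)² + 148) - 2805/(-1270) = ((-12)² + 148) - 2805*(-1/1270) = (144 + 148) + 561/254 = 292 + 561/254 = 74729/254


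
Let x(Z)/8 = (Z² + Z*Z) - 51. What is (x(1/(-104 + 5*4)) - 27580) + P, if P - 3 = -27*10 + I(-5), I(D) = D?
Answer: -12462659/441 ≈ -28260.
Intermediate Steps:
x(Z) = -408 + 16*Z² (x(Z) = 8*((Z² + Z*Z) - 51) = 8*((Z² + Z²) - 51) = 8*(2*Z² - 51) = 8*(-51 + 2*Z²) = -408 + 16*Z²)
P = -272 (P = 3 + (-27*10 - 5) = 3 + (-270 - 5) = 3 - 275 = -272)
(x(1/(-104 + 5*4)) - 27580) + P = ((-408 + 16*(1/(-104 + 5*4))²) - 27580) - 272 = ((-408 + 16*(1/(-104 + 20))²) - 27580) - 272 = ((-408 + 16*(1/(-84))²) - 27580) - 272 = ((-408 + 16*(-1/84)²) - 27580) - 272 = ((-408 + 16*(1/7056)) - 27580) - 272 = ((-408 + 1/441) - 27580) - 272 = (-179927/441 - 27580) - 272 = -12342707/441 - 272 = -12462659/441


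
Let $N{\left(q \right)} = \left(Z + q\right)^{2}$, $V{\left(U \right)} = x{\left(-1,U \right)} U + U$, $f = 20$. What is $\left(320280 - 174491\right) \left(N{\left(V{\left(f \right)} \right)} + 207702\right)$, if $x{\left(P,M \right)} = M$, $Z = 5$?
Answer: $56613805003$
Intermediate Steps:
$V{\left(U \right)} = U + U^{2}$ ($V{\left(U \right)} = U U + U = U^{2} + U = U + U^{2}$)
$N{\left(q \right)} = \left(5 + q\right)^{2}$
$\left(320280 - 174491\right) \left(N{\left(V{\left(f \right)} \right)} + 207702\right) = \left(320280 - 174491\right) \left(\left(5 + 20 \left(1 + 20\right)\right)^{2} + 207702\right) = 145789 \left(\left(5 + 20 \cdot 21\right)^{2} + 207702\right) = 145789 \left(\left(5 + 420\right)^{2} + 207702\right) = 145789 \left(425^{2} + 207702\right) = 145789 \left(180625 + 207702\right) = 145789 \cdot 388327 = 56613805003$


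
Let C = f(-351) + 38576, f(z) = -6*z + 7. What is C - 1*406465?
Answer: -365776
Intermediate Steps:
f(z) = 7 - 6*z
C = 40689 (C = (7 - 6*(-351)) + 38576 = (7 + 2106) + 38576 = 2113 + 38576 = 40689)
C - 1*406465 = 40689 - 1*406465 = 40689 - 406465 = -365776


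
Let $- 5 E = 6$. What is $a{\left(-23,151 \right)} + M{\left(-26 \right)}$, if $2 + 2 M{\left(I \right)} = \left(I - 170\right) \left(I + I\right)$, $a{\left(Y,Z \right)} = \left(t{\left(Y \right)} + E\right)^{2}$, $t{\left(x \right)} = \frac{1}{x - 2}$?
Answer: $\frac{3185336}{625} \approx 5096.5$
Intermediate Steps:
$E = - \frac{6}{5}$ ($E = \left(- \frac{1}{5}\right) 6 = - \frac{6}{5} \approx -1.2$)
$t{\left(x \right)} = \frac{1}{-2 + x}$
$a{\left(Y,Z \right)} = \left(- \frac{6}{5} + \frac{1}{-2 + Y}\right)^{2}$ ($a{\left(Y,Z \right)} = \left(\frac{1}{-2 + Y} - \frac{6}{5}\right)^{2} = \left(- \frac{6}{5} + \frac{1}{-2 + Y}\right)^{2}$)
$M{\left(I \right)} = -1 + I \left(-170 + I\right)$ ($M{\left(I \right)} = -1 + \frac{\left(I - 170\right) \left(I + I\right)}{2} = -1 + \frac{\left(-170 + I\right) 2 I}{2} = -1 + \frac{2 I \left(-170 + I\right)}{2} = -1 + I \left(-170 + I\right)$)
$a{\left(-23,151 \right)} + M{\left(-26 \right)} = \frac{\left(-17 + 6 \left(-23\right)\right)^{2}}{25 \left(-2 - 23\right)^{2}} - \left(-4419 - 676\right) = \frac{\left(-17 - 138\right)^{2}}{25 \cdot 625} + \left(-1 + 676 + 4420\right) = \frac{1}{25} \left(-155\right)^{2} \cdot \frac{1}{625} + 5095 = \frac{1}{25} \cdot 24025 \cdot \frac{1}{625} + 5095 = \frac{961}{625} + 5095 = \frac{3185336}{625}$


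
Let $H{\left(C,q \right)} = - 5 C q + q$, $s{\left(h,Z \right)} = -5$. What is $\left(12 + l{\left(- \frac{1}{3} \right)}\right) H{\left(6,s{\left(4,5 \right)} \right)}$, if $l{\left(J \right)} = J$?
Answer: $\frac{5075}{3} \approx 1691.7$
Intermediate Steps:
$H{\left(C,q \right)} = q - 5 C q$ ($H{\left(C,q \right)} = - 5 C q + q = q - 5 C q$)
$\left(12 + l{\left(- \frac{1}{3} \right)}\right) H{\left(6,s{\left(4,5 \right)} \right)} = \left(12 - \frac{1}{3}\right) \left(- 5 \left(1 - 30\right)\right) = \left(12 - \frac{1}{3}\right) \left(\left(-5\right) \left(-29\right)\right) = \frac{35}{3} \cdot 145 = \frac{5075}{3}$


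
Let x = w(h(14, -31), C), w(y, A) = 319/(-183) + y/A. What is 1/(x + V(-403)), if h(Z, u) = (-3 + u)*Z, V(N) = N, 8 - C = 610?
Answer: -7869/3178702 ≈ -0.0024755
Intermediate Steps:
C = -602 (C = 8 - 1*610 = 8 - 610 = -602)
h(Z, u) = Z*(-3 + u)
w(y, A) = -319/183 + y/A (w(y, A) = 319*(-1/183) + y/A = -319/183 + y/A)
x = -7495/7869 (x = -319/183 + (14*(-3 - 31))/(-602) = -319/183 + (14*(-34))*(-1/602) = -319/183 - 476*(-1/602) = -319/183 + 34/43 = -7495/7869 ≈ -0.95247)
1/(x + V(-403)) = 1/(-7495/7869 - 403) = 1/(-3178702/7869) = -7869/3178702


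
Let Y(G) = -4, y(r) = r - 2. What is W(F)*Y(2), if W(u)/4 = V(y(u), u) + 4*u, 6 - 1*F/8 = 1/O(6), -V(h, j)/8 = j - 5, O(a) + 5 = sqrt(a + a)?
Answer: 34176/13 + 1024*sqrt(3)/13 ≈ 2765.4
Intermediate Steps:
y(r) = -2 + r
O(a) = -5 + sqrt(2)*sqrt(a) (O(a) = -5 + sqrt(a + a) = -5 + sqrt(2*a) = -5 + sqrt(2)*sqrt(a))
V(h, j) = 40 - 8*j (V(h, j) = -8*(j - 5) = -8*(-5 + j) = 40 - 8*j)
F = 48 - 8/(-5 + 2*sqrt(3)) (F = 48 - 8/(-5 + sqrt(2)*sqrt(6)) = 48 - 8/(-5 + 2*sqrt(3)) ≈ 53.209)
W(u) = 160 - 16*u (W(u) = 4*((40 - 8*u) + 4*u) = 4*(40 - 4*u) = 160 - 16*u)
W(F)*Y(2) = (160 - 16*(664/13 + 16*sqrt(3)/13))*(-4) = (160 + (-10624/13 - 256*sqrt(3)/13))*(-4) = (-8544/13 - 256*sqrt(3)/13)*(-4) = 34176/13 + 1024*sqrt(3)/13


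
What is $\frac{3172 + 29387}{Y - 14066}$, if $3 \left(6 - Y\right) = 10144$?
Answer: $- \frac{97677}{52324} \approx -1.8668$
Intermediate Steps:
$Y = - \frac{10126}{3}$ ($Y = 6 - \frac{10144}{3} = - \frac{10126}{3} \approx -3375.3$)
$\frac{3172 + 29387}{Y - 14066} = \frac{3172 + 29387}{- \frac{10126}{3} - 14066} = \frac{32559}{- \frac{52324}{3}} = 32559 \left(- \frac{3}{52324}\right) = - \frac{97677}{52324}$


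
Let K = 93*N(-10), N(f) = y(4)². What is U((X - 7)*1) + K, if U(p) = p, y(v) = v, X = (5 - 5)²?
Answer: 1481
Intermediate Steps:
X = 0 (X = 0² = 0)
N(f) = 16 (N(f) = 4² = 16)
K = 1488 (K = 93*16 = 1488)
U((X - 7)*1) + K = (0 - 7)*1 + 1488 = -7*1 + 1488 = -7 + 1488 = 1481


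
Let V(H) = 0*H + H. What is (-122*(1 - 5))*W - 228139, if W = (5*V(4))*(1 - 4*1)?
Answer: -257419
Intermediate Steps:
V(H) = H (V(H) = 0 + H = H)
W = -60 (W = (5*4)*(1 - 4*1) = 20*(1 - 4) = 20*(-3) = -60)
(-122*(1 - 5))*W - 228139 = -122*(1 - 5)*(-60) - 228139 = -122*(-4)*(-60) - 228139 = -61*(-8)*(-60) - 228139 = 488*(-60) - 228139 = -29280 - 228139 = -257419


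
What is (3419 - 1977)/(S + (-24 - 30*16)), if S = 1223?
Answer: 1442/719 ≈ 2.0056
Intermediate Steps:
(3419 - 1977)/(S + (-24 - 30*16)) = (3419 - 1977)/(1223 + (-24 - 30*16)) = 1442/(1223 + (-24 - 480)) = 1442/(1223 - 504) = 1442/719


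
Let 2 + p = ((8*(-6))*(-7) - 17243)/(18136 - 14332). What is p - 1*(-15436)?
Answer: 58694029/3804 ≈ 15430.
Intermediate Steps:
p = -24515/3804 (p = -2 + ((8*(-6))*(-7) - 17243)/(18136 - 14332) = -2 + (-48*(-7) - 17243)/3804 = -2 + (336 - 17243)*(1/3804) = -2 - 16907*1/3804 = -2 - 16907/3804 = -24515/3804 ≈ -6.4445)
p - 1*(-15436) = -24515/3804 - 1*(-15436) = -24515/3804 + 15436 = 58694029/3804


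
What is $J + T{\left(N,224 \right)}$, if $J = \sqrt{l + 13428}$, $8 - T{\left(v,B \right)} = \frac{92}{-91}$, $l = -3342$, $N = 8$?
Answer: $\frac{820}{91} + 41 \sqrt{6} \approx 109.44$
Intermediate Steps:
$T{\left(v,B \right)} = \frac{820}{91}$ ($T{\left(v,B \right)} = 8 - \frac{92}{-91} = 8 - 92 \left(- \frac{1}{91}\right) = 8 - - \frac{92}{91} = 8 + \frac{92}{91} = \frac{820}{91}$)
$J = 41 \sqrt{6}$ ($J = \sqrt{-3342 + 13428} = \sqrt{10086} = 41 \sqrt{6} \approx 100.43$)
$J + T{\left(N,224 \right)} = 41 \sqrt{6} + \frac{820}{91} = \frac{820}{91} + 41 \sqrt{6}$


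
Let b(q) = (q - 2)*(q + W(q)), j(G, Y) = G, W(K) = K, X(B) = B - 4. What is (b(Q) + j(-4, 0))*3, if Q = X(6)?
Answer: -12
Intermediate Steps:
X(B) = -4 + B
Q = 2 (Q = -4 + 6 = 2)
b(q) = 2*q*(-2 + q) (b(q) = (q - 2)*(q + q) = (-2 + q)*(2*q) = 2*q*(-2 + q))
(b(Q) + j(-4, 0))*3 = (2*2*(-2 + 2) - 4)*3 = (2*2*0 - 4)*3 = (0 - 4)*3 = -4*3 = -12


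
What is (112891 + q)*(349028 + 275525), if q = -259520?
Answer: -91577581837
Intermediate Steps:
(112891 + q)*(349028 + 275525) = (112891 - 259520)*(349028 + 275525) = -146629*624553 = -91577581837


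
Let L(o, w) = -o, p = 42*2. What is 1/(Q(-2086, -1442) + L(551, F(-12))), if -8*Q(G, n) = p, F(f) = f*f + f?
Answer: -2/1123 ≈ -0.0017809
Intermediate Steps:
F(f) = f + f² (F(f) = f² + f = f + f²)
p = 84
Q(G, n) = -21/2 (Q(G, n) = -⅛*84 = -21/2)
1/(Q(-2086, -1442) + L(551, F(-12))) = 1/(-21/2 - 1*551) = 1/(-21/2 - 551) = 1/(-1123/2) = -2/1123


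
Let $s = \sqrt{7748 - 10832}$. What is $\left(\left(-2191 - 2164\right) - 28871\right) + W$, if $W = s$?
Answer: $-33226 + 2 i \sqrt{771} \approx -33226.0 + 55.534 i$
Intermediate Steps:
$s = 2 i \sqrt{771}$ ($s = \sqrt{7748 - 10832} = \sqrt{-3084} = 2 i \sqrt{771} \approx 55.534 i$)
$W = 2 i \sqrt{771} \approx 55.534 i$
$\left(\left(-2191 - 2164\right) - 28871\right) + W = \left(\left(-2191 - 2164\right) - 28871\right) + 2 i \sqrt{771} = \left(-4355 - 28871\right) + 2 i \sqrt{771} = -33226 + 2 i \sqrt{771}$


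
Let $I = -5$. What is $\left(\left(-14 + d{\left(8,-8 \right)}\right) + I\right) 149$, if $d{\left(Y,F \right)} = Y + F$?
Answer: $-2831$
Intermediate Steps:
$d{\left(Y,F \right)} = F + Y$
$\left(\left(-14 + d{\left(8,-8 \right)}\right) + I\right) 149 = \left(\left(-14 + \left(-8 + 8\right)\right) - 5\right) 149 = \left(\left(-14 + 0\right) - 5\right) 149 = \left(-14 - 5\right) 149 = \left(-19\right) 149 = -2831$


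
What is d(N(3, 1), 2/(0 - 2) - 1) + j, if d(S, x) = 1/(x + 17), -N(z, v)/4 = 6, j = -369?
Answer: -5534/15 ≈ -368.93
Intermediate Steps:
N(z, v) = -24 (N(z, v) = -4*6 = -24)
d(S, x) = 1/(17 + x)
d(N(3, 1), 2/(0 - 2) - 1) + j = 1/(17 + (2/(0 - 2) - 1)) - 369 = 1/(17 + (2/(-2) - 1)) - 369 = 1/(17 + (2*(-½) - 1)) - 369 = 1/(17 + (-1 - 1)) - 369 = 1/(17 - 2) - 369 = 1/15 - 369 = -5534/15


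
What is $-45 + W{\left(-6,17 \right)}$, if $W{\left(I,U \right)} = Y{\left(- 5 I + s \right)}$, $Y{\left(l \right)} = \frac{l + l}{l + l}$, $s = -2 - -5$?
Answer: $-44$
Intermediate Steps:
$s = 3$ ($s = -2 + 5 = 3$)
$Y{\left(l \right)} = 1$ ($Y{\left(l \right)} = \frac{2 l}{2 l} = 2 l \frac{1}{2 l} = 1$)
$W{\left(I,U \right)} = 1$
$-45 + W{\left(-6,17 \right)} = -45 + 1 = -44$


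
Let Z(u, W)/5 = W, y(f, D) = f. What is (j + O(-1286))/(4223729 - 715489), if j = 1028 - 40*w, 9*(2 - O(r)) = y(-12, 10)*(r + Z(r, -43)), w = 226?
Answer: -15017/5262360 ≈ -0.0028537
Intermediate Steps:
Z(u, W) = 5*W
O(r) = -854/3 + 4*r/3 (O(r) = 2 - (-4)*(r + 5*(-43))/3 = 2 - (-4)*(r - 215)/3 = 2 - (-4)*(-215 + r)/3 = 2 - (2580 - 12*r)/9 = 2 + (-860/3 + 4*r/3) = -854/3 + 4*r/3)
j = -8012 (j = 1028 - 40*226 = 1028 - 9040 = -8012)
(j + O(-1286))/(4223729 - 715489) = (-8012 + (-854/3 + (4/3)*(-1286)))/(4223729 - 715489) = (-8012 + (-854/3 - 5144/3))/3508240 = (-8012 - 5998/3)*(1/3508240) = -30034/3*1/3508240 = -15017/5262360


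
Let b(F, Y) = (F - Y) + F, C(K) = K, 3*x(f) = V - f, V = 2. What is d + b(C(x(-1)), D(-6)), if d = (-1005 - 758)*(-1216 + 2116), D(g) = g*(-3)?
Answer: -1586716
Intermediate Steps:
D(g) = -3*g
x(f) = ⅔ - f/3 (x(f) = (2 - f)/3 = ⅔ - f/3)
d = -1586700 (d = -1763*900 = -1586700)
b(F, Y) = -Y + 2*F
d + b(C(x(-1)), D(-6)) = -1586700 + (-(-3)*(-6) + 2*(⅔ - ⅓*(-1))) = -1586700 + (-1*18 + 2*(⅔ + ⅓)) = -1586700 + (-18 + 2*1) = -1586700 + (-18 + 2) = -1586700 - 16 = -1586716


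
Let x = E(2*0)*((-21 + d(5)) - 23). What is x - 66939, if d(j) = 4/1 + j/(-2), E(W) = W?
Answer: -66939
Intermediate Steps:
d(j) = 4 - j/2 (d(j) = 4*1 + j*(-½) = 4 - j/2)
x = 0 (x = (2*0)*((-21 + (4 - ½*5)) - 23) = 0*((-21 + (4 - 5/2)) - 23) = 0*((-21 + 3/2) - 23) = 0*(-39/2 - 23) = 0*(-85/2) = 0)
x - 66939 = 0 - 66939 = -66939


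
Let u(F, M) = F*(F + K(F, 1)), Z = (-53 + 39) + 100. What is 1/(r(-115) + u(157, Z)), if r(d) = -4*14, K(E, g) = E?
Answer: 1/49242 ≈ 2.0308e-5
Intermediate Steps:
Z = 86 (Z = -14 + 100 = 86)
r(d) = -56
u(F, M) = 2*F² (u(F, M) = F*(F + F) = F*(2*F) = 2*F²)
1/(r(-115) + u(157, Z)) = 1/(-56 + 2*157²) = 1/(-56 + 2*24649) = 1/(-56 + 49298) = 1/49242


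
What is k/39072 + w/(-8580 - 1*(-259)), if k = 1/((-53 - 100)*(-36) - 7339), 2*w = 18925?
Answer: -676955131121/595291263072 ≈ -1.1372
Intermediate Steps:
w = 18925/2 (w = (1/2)*18925 = 18925/2 ≈ 9462.5)
k = -1/1831 (k = 1/(-153*(-36) - 7339) = 1/(5508 - 7339) = 1/(-1831) = -1/1831 ≈ -0.00054615)
k/39072 + w/(-8580 - 1*(-259)) = -1/1831/39072 + 18925/(2*(-8580 - 1*(-259))) = -1/1831*1/39072 + 18925/(2*(-8580 + 259)) = -1/71540832 + (18925/2)/(-8321) = -1/71540832 + (18925/2)*(-1/8321) = -1/71540832 - 18925/16642 = -676955131121/595291263072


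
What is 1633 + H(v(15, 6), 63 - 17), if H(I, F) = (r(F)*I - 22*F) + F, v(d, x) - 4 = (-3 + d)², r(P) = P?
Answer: 7475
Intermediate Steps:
v(d, x) = 4 + (-3 + d)²
H(I, F) = -21*F + F*I (H(I, F) = (F*I - 22*F) + F = (-22*F + F*I) + F = -21*F + F*I)
1633 + H(v(15, 6), 63 - 17) = 1633 + (63 - 17)*(-21 + (4 + (-3 + 15)²)) = 1633 + 46*(-21 + (4 + 12²)) = 1633 + 46*(-21 + (4 + 144)) = 1633 + 46*(-21 + 148) = 1633 + 46*127 = 1633 + 5842 = 7475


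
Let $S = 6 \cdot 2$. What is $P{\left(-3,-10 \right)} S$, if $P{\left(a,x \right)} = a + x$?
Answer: $-156$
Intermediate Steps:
$S = 12$
$P{\left(-3,-10 \right)} S = \left(-3 - 10\right) 12 = \left(-13\right) 12 = -156$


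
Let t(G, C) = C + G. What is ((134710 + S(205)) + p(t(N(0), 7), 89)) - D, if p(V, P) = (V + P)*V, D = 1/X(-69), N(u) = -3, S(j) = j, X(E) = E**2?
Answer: 644101406/4761 ≈ 1.3529e+5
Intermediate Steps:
D = 1/4761 (D = 1/((-69)**2) = 1/4761 ≈ 0.00021004)
p(V, P) = V*(P + V) (p(V, P) = (P + V)*V = V*(P + V))
((134710 + S(205)) + p(t(N(0), 7), 89)) - D = ((134710 + 205) + (7 - 3)*(89 + (7 - 3))) - 1*1/4761 = (134915 + 4*(89 + 4)) - 1/4761 = (134915 + 4*93) - 1/4761 = (134915 + 372) - 1/4761 = 135287 - 1/4761 = 644101406/4761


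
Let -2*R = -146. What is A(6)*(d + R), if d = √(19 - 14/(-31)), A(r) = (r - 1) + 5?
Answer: 730 + 30*√2077/31 ≈ 774.10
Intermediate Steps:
R = 73 (R = -½*(-146) = 73)
A(r) = 4 + r (A(r) = (-1 + r) + 5 = 4 + r)
d = 3*√2077/31 (d = √(19 - 14*(-1/31)) = √(19 + 14/31) = √(603/31) = 3*√2077/31 ≈ 4.4104)
A(6)*(d + R) = (4 + 6)*(3*√2077/31 + 73) = 10*(73 + 3*√2077/31) = 730 + 30*√2077/31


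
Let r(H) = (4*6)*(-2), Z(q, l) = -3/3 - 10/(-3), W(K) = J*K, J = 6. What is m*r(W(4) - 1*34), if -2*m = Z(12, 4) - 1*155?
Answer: -3664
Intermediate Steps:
W(K) = 6*K
Z(q, l) = 7/3 (Z(q, l) = -3*⅓ - 10*(-⅓) = -1 + 10/3 = 7/3)
r(H) = -48 (r(H) = 24*(-2) = -48)
m = 229/3 (m = -(7/3 - 1*155)/2 = -(7/3 - 155)/2 = -½*(-458/3) = 229/3 ≈ 76.333)
m*r(W(4) - 1*34) = (229/3)*(-48) = -3664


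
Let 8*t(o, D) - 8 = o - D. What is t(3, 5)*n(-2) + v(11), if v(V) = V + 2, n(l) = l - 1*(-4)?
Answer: 29/2 ≈ 14.500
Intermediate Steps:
t(o, D) = 1 - D/8 + o/8 (t(o, D) = 1 + (o - D)/8 = 1 + (-D/8 + o/8) = 1 - D/8 + o/8)
n(l) = 4 + l (n(l) = l + 4 = 4 + l)
v(V) = 2 + V
t(3, 5)*n(-2) + v(11) = (1 - ⅛*5 + (⅛)*3)*(4 - 2) + (2 + 11) = (1 - 5/8 + 3/8)*2 + 13 = (¾)*2 + 13 = 3/2 + 13 = 29/2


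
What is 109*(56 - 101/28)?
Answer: 159903/28 ≈ 5710.8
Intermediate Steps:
109*(56 - 101/28) = 109*(1467/28) = 159903/28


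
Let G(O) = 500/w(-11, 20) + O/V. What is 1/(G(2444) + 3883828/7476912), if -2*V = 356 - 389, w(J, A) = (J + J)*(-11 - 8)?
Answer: 390668652/58536551285 ≈ 0.0066739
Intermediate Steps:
w(J, A) = -38*J (w(J, A) = (2*J)*(-19) = -38*J)
V = 33/2 (V = -(356 - 389)/2 = -½*(-33) = 33/2 ≈ 16.500)
G(O) = 250/209 + 2*O/33 (G(O) = 500/((-38*(-11))) + O/(33/2) = 500/418 + O*(2/33) = 500*(1/418) + 2*O/33 = 250/209 + 2*O/33)
1/(G(2444) + 3883828/7476912) = 1/((250/209 + (2/33)*2444) + 3883828/7476912) = 1/((250/209 + 4888/33) + 3883828*(1/7476912)) = 1/(93622/627 + 970957/1869228) = 1/(58536551285/390668652) = 390668652/58536551285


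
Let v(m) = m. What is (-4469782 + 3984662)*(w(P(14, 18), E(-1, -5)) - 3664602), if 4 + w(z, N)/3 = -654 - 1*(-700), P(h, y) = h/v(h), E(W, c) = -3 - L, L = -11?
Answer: 1777710597120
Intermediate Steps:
E(W, c) = 8 (E(W, c) = -3 - 1*(-11) = -3 + 11 = 8)
P(h, y) = 1 (P(h, y) = h/h = 1)
w(z, N) = 126 (w(z, N) = -12 + 3*(-654 - 1*(-700)) = -12 + 3*(-654 + 700) = -12 + 3*46 = -12 + 138 = 126)
(-4469782 + 3984662)*(w(P(14, 18), E(-1, -5)) - 3664602) = (-4469782 + 3984662)*(126 - 3664602) = -485120*(-3664476) = 1777710597120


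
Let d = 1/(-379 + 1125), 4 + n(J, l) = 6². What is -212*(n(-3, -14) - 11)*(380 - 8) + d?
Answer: -1235483423/746 ≈ -1.6561e+6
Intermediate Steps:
n(J, l) = 32 (n(J, l) = -4 + 6² = -4 + 36 = 32)
d = 1/746 ≈ 0.0013405
-212*(n(-3, -14) - 11)*(380 - 8) + d = -212*(32 - 11)*(380 - 8) + 1/746 = -4452*372 + 1/746 = -212*7812 + 1/746 = -1656144 + 1/746 = -1235483423/746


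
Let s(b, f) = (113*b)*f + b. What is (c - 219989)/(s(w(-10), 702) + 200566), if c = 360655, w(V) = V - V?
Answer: 70333/100283 ≈ 0.70135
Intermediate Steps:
w(V) = 0
s(b, f) = b + 113*b*f (s(b, f) = 113*b*f + b = b + 113*b*f)
(c - 219989)/(s(w(-10), 702) + 200566) = (360655 - 219989)/(0*(1 + 113*702) + 200566) = 140666/(0*(1 + 79326) + 200566) = 140666/(0*79327 + 200566) = 140666/(0 + 200566) = 140666/200566 = 140666*(1/200566) = 70333/100283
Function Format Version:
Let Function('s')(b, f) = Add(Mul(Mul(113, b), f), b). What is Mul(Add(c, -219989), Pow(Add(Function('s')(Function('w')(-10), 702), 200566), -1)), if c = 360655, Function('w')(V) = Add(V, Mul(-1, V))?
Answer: Rational(70333, 100283) ≈ 0.70135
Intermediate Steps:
Function('w')(V) = 0
Function('s')(b, f) = Add(b, Mul(113, b, f)) (Function('s')(b, f) = Add(Mul(113, b, f), b) = Add(b, Mul(113, b, f)))
Mul(Add(c, -219989), Pow(Add(Function('s')(Function('w')(-10), 702), 200566), -1)) = Mul(Add(360655, -219989), Pow(Add(Mul(0, Add(1, Mul(113, 702))), 200566), -1)) = Mul(140666, Pow(Add(Mul(0, Add(1, 79326)), 200566), -1)) = Mul(140666, Pow(Add(Mul(0, 79327), 200566), -1)) = Mul(140666, Pow(Add(0, 200566), -1)) = Mul(140666, Pow(200566, -1)) = Mul(140666, Rational(1, 200566)) = Rational(70333, 100283)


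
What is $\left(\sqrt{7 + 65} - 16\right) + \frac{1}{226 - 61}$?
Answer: $- \frac{2639}{165} + 6 \sqrt{2} \approx -7.5087$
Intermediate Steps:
$\left(\sqrt{7 + 65} - 16\right) + \frac{1}{226 - 61} = \left(\sqrt{72} + \left(-156 + 140\right)\right) + \frac{1}{165} = \left(6 \sqrt{2} - 16\right) + \frac{1}{165} = \left(-16 + 6 \sqrt{2}\right) + \frac{1}{165} = - \frac{2639}{165} + 6 \sqrt{2}$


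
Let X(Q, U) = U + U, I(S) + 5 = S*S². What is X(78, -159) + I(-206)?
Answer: -8742139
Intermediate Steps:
I(S) = -5 + S³ (I(S) = -5 + S*S² = -5 + S³)
X(Q, U) = 2*U
X(78, -159) + I(-206) = 2*(-159) + (-5 + (-206)³) = -318 + (-5 - 8741816) = -318 - 8741821 = -8742139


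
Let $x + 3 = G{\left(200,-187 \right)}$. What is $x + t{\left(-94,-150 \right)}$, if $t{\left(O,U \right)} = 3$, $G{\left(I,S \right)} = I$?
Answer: $200$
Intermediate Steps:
$x = 197$ ($x = -3 + 200 = 197$)
$x + t{\left(-94,-150 \right)} = 197 + 3 = 200$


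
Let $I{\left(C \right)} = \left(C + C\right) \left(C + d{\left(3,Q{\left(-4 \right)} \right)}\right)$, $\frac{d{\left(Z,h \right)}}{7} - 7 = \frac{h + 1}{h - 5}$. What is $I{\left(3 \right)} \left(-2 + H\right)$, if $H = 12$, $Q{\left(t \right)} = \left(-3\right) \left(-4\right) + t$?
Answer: $4380$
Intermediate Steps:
$Q{\left(t \right)} = 12 + t$
$d{\left(Z,h \right)} = 49 + \frac{7 \left(1 + h\right)}{-5 + h}$ ($d{\left(Z,h \right)} = 49 + 7 \frac{h + 1}{h - 5} = 49 + 7 \frac{1 + h}{-5 + h} = 49 + \frac{7 \left(1 + h\right)}{-5 + h}$)
$I{\left(C \right)} = 2 C \left(70 + C\right)$ ($I{\left(C \right)} = \left(C + C\right) \left(C + \frac{14 \left(-17 + 4 \left(12 - 4\right)\right)}{-5 + \left(12 - 4\right)}\right) = 2 C \left(C + \frac{14 \left(-17 + 4 \cdot 8\right)}{-5 + 8}\right) = 2 C \left(C + \frac{14 \left(-17 + 32\right)}{3}\right) = 2 C \left(C + 14 \cdot \frac{1}{3} \cdot 15\right) = 2 C \left(C + 70\right) = 2 C \left(70 + C\right)$)
$I{\left(3 \right)} \left(-2 + H\right) = 2 \cdot 3 \left(70 + 3\right) \left(-2 + 12\right) = 2 \cdot 3 \cdot 73 \cdot 10 = 438 \cdot 10 = 4380$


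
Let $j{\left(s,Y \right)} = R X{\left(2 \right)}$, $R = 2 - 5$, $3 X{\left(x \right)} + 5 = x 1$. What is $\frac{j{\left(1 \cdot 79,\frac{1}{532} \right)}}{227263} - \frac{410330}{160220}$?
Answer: $- \frac{9325234613}{3641207786} \approx -2.561$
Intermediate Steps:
$X{\left(x \right)} = - \frac{5}{3} + \frac{x}{3}$ ($X{\left(x \right)} = - \frac{5}{3} + \frac{x 1}{3} = - \frac{5}{3} + \frac{x}{3}$)
$R = -3$ ($R = 2 - 5 = -3$)
$j{\left(s,Y \right)} = 3$ ($j{\left(s,Y \right)} = - 3 \left(- \frac{5}{3} + \frac{1}{3} \cdot 2\right) = - 3 \left(- \frac{5}{3} + \frac{2}{3}\right) = \left(-3\right) \left(-1\right) = 3$)
$\frac{j{\left(1 \cdot 79,\frac{1}{532} \right)}}{227263} - \frac{410330}{160220} = \frac{3}{227263} - \frac{410330}{160220} = 3 \cdot \frac{1}{227263} - \frac{41033}{16022} = \frac{3}{227263} - \frac{41033}{16022} = - \frac{9325234613}{3641207786}$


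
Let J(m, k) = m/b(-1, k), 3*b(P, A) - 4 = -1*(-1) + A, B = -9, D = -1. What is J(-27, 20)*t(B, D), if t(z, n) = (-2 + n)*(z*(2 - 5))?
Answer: 6561/25 ≈ 262.44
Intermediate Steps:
b(P, A) = 5/3 + A/3 (b(P, A) = 4/3 + (-1*(-1) + A)/3 = 4/3 + (1 + A)/3 = 4/3 + (1/3 + A/3) = 5/3 + A/3)
t(z, n) = -3*z*(-2 + n) (t(z, n) = (-2 + n)*(z*(-3)) = (-2 + n)*(-3*z) = -3*z*(-2 + n))
J(m, k) = m/(5/3 + k/3)
J(-27, 20)*t(B, D) = (3*(-27)/(5 + 20))*(3*(-9)*(2 - 1*(-1))) = (3*(-27)/25)*(3*(-9)*(2 + 1)) = (3*(-27)*(1/25))*(3*(-9)*3) = -81/25*(-81) = 6561/25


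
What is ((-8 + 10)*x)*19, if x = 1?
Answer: 38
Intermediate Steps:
((-8 + 10)*x)*19 = ((-8 + 10)*1)*19 = (2*1)*19 = 2*19 = 38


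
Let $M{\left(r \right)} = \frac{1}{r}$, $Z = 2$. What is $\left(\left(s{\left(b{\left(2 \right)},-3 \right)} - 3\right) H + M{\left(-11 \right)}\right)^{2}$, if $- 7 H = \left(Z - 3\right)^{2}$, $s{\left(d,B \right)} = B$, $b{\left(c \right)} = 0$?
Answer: $\frac{3481}{5929} \approx 0.58711$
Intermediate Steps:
$H = - \frac{1}{7}$ ($H = - \frac{\left(2 - 3\right)^{2}}{7} = - \frac{\left(-1\right)^{2}}{7} = \left(- \frac{1}{7}\right) 1 = - \frac{1}{7} \approx -0.14286$)
$\left(\left(s{\left(b{\left(2 \right)},-3 \right)} - 3\right) H + M{\left(-11 \right)}\right)^{2} = \left(\left(-3 - 3\right) \left(- \frac{1}{7}\right) + \frac{1}{-11}\right)^{2} = \left(\left(-6\right) \left(- \frac{1}{7}\right) - \frac{1}{11}\right)^{2} = \left(\frac{6}{7} - \frac{1}{11}\right)^{2} = \left(\frac{59}{77}\right)^{2} = \frac{3481}{5929}$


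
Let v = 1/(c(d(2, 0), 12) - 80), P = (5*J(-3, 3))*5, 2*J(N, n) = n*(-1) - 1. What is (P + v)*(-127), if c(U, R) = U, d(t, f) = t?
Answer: 495427/78 ≈ 6351.6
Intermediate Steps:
J(N, n) = -½ - n/2 (J(N, n) = (n*(-1) - 1)/2 = (-n - 1)/2 = (-1 - n)/2 = -½ - n/2)
P = -50 (P = (5*(-½ - ½*3))*5 = (5*(-½ - 3/2))*5 = (5*(-2))*5 = -10*5 = -50)
v = -1/78 (v = 1/(2 - 80) = 1/(-78) = -1/78 ≈ -0.012821)
(P + v)*(-127) = (-50 - 1/78)*(-127) = -3901/78*(-127) = 495427/78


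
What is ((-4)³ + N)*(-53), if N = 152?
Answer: -4664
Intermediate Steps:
((-4)³ + N)*(-53) = ((-4)³ + 152)*(-53) = (-64 + 152)*(-53) = 88*(-53) = -4664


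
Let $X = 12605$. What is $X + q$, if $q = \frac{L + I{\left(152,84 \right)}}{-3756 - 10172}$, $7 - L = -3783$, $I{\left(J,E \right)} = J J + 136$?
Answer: $\frac{87767705}{6964} \approx 12603.0$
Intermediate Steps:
$I{\left(J,E \right)} = 136 + J^{2}$ ($I{\left(J,E \right)} = J^{2} + 136 = 136 + J^{2}$)
$L = 3790$ ($L = 7 - -3783 = 7 + 3783 = 3790$)
$q = - \frac{13515}{6964}$ ($q = \frac{3790 + \left(136 + 152^{2}\right)}{-3756 - 10172} = \frac{3790 + \left(136 + 23104\right)}{-13928} = \left(3790 + 23240\right) \left(- \frac{1}{13928}\right) = 27030 \left(- \frac{1}{13928}\right) = - \frac{13515}{6964} \approx -1.9407$)
$X + q = 12605 - \frac{13515}{6964} = \frac{87767705}{6964}$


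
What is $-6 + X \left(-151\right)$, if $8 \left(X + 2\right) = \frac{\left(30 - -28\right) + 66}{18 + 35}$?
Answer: $\frac{26695}{106} \approx 251.84$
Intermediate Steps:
$X = - \frac{181}{106}$ ($X = -2 + \frac{\left(\left(30 - -28\right) + 66\right) \frac{1}{18 + 35}}{8} = -2 + \frac{\left(\left(30 + 28\right) + 66\right) \frac{1}{53}}{8} = -2 + \frac{\left(58 + 66\right) \frac{1}{53}}{8} = -2 + \frac{124 \cdot \frac{1}{53}}{8} = -2 + \frac{1}{8} \cdot \frac{124}{53} = -2 + \frac{31}{106} = - \frac{181}{106} \approx -1.7075$)
$-6 + X \left(-151\right) = -6 - - \frac{27331}{106} = -6 + \frac{27331}{106} = \frac{26695}{106}$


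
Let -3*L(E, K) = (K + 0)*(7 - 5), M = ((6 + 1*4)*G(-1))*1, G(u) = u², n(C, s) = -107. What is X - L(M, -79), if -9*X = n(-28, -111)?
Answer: -367/9 ≈ -40.778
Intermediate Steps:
X = 107/9 (X = -⅑*(-107) = 107/9 ≈ 11.889)
M = 10 (M = ((6 + 1*4)*(-1)²)*1 = ((6 + 4)*1)*1 = (10*1)*1 = 10*1 = 10)
L(E, K) = -2*K/3 (L(E, K) = -(K + 0)*(7 - 5)/3 = -K*2/3 = -2*K/3)
X - L(M, -79) = 107/9 - (-2)*(-79)/3 = 107/9 - 1*158/3 = 107/9 - 158/3 = -367/9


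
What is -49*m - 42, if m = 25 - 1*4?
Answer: -1071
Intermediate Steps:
m = 21 (m = 25 - 4 = 21)
-49*m - 42 = -49*21 - 42 = -1029 - 42 = -1071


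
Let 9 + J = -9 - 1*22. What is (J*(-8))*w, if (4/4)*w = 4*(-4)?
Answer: -5120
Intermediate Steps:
J = -40 (J = -9 + (-9 - 1*22) = -9 + (-9 - 22) = -9 - 31 = -40)
w = -16 (w = 4*(-4) = -16)
(J*(-8))*w = -40*(-8)*(-16) = 320*(-16) = -5120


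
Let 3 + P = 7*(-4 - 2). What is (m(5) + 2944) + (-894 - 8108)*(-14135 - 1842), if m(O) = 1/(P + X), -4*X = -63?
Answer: 16827864062/117 ≈ 1.4383e+8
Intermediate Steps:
X = 63/4 (X = -1/4*(-63) = 63/4 ≈ 15.750)
P = -45 (P = -3 + 7*(-4 - 2) = -3 + 7*(-6) = -3 - 42 = -45)
m(O) = -4/117 (m(O) = 1/(-45 + 63/4) = 1/(-117/4) = -4/117)
(m(5) + 2944) + (-894 - 8108)*(-14135 - 1842) = (-4/117 + 2944) + (-894 - 8108)*(-14135 - 1842) = 344444/117 - 9002*(-15977) = 344444/117 + 143824954 = 16827864062/117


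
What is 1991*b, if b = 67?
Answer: 133397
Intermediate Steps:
1991*b = 1991*67 = 133397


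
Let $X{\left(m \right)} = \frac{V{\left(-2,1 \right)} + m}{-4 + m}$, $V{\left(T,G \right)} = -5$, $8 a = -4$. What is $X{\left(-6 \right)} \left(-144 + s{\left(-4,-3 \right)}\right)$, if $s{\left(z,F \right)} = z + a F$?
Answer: $- \frac{3223}{20} \approx -161.15$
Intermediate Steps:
$a = - \frac{1}{2}$ ($a = \frac{1}{8} \left(-4\right) = - \frac{1}{2} \approx -0.5$)
$s{\left(z,F \right)} = z - \frac{F}{2}$
$X{\left(m \right)} = \frac{-5 + m}{-4 + m}$
$X{\left(-6 \right)} \left(-144 + s{\left(-4,-3 \right)}\right) = \frac{-5 - 6}{-4 - 6} \left(-144 - \frac{5}{2}\right) = \frac{1}{-10} \left(-11\right) \left(-144 + \left(-4 + \frac{3}{2}\right)\right) = \left(- \frac{1}{10}\right) \left(-11\right) \left(-144 - \frac{5}{2}\right) = \frac{11}{10} \left(- \frac{293}{2}\right) = - \frac{3223}{20}$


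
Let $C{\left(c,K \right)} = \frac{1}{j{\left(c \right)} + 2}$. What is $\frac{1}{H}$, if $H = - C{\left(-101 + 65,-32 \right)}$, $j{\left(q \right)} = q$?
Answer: $34$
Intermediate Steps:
$C{\left(c,K \right)} = \frac{1}{2 + c}$ ($C{\left(c,K \right)} = \frac{1}{c + 2} = \frac{1}{2 + c}$)
$H = \frac{1}{34}$ ($H = - \frac{1}{2 + \left(-101 + 65\right)} = - \frac{1}{2 - 36} = - \frac{1}{-34} = \left(-1\right) \left(- \frac{1}{34}\right) = \frac{1}{34} \approx 0.029412$)
$\frac{1}{H} = \frac{1}{\frac{1}{34}} = 34$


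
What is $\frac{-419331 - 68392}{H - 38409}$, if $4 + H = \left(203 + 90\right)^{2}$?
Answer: $- \frac{487723}{47436} \approx -10.282$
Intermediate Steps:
$H = 85845$ ($H = -4 + \left(203 + 90\right)^{2} = -4 + 293^{2} = -4 + 85849 = 85845$)
$\frac{-419331 - 68392}{H - 38409} = \frac{-419331 - 68392}{85845 - 38409} = - \frac{487723}{85845 - 38409} = - \frac{487723}{47436}$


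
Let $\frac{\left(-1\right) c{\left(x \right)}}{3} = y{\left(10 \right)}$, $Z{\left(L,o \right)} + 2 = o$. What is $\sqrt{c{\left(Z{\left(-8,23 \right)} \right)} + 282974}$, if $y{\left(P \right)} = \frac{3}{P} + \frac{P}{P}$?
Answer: $\frac{7 \sqrt{577490}}{10} \approx 531.95$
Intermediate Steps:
$y{\left(P \right)} = 1 + \frac{3}{P}$ ($y{\left(P \right)} = \frac{3}{P} + 1 = 1 + \frac{3}{P}$)
$Z{\left(L,o \right)} = -2 + o$
$c{\left(x \right)} = - \frac{39}{10}$ ($c{\left(x \right)} = - 3 \frac{3 + 10}{10} = - 3 \cdot \frac{1}{10} \cdot 13 = \left(-3\right) \frac{13}{10} = - \frac{39}{10}$)
$\sqrt{c{\left(Z{\left(-8,23 \right)} \right)} + 282974} = \sqrt{- \frac{39}{10} + 282974} = \sqrt{\frac{2829701}{10}} = \frac{7 \sqrt{577490}}{10}$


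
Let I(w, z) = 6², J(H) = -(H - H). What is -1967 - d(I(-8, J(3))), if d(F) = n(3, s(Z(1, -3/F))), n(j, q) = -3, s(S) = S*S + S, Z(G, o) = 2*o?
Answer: -1964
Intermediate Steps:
J(H) = 0 (J(H) = -1*0 = 0)
s(S) = S + S² (s(S) = S² + S = S + S²)
I(w, z) = 36
d(F) = -3
-1967 - d(I(-8, J(3))) = -1967 - 1*(-3) = -1967 + 3 = -1964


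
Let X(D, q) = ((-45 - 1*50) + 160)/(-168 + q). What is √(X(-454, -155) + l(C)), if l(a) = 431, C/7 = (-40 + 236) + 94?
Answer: 2*√11236201/323 ≈ 20.756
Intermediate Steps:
X(D, q) = 65/(-168 + q) (X(D, q) = ((-45 - 50) + 160)/(-168 + q) = (-95 + 160)/(-168 + q) = 65/(-168 + q))
C = 2030 (C = 7*((-40 + 236) + 94) = 7*(196 + 94) = 7*290 = 2030)
√(X(-454, -155) + l(C)) = √(65/(-168 - 155) + 431) = √(65/(-323) + 431) = √(65*(-1/323) + 431) = √(-65/323 + 431) = √(139148/323) = 2*√11236201/323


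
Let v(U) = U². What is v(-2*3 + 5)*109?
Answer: 109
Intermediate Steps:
v(-2*3 + 5)*109 = (-2*3 + 5)²*109 = (-6 + 5)²*109 = (-1)²*109 = 1*109 = 109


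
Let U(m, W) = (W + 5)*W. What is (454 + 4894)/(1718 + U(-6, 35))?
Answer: 2674/1559 ≈ 1.7152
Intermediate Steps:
U(m, W) = W*(5 + W) (U(m, W) = (5 + W)*W = W*(5 + W))
(454 + 4894)/(1718 + U(-6, 35)) = (454 + 4894)/(1718 + 35*(5 + 35)) = 5348/(1718 + 35*40) = 5348/(1718 + 1400) = 5348/3118 = 5348*(1/3118) = 2674/1559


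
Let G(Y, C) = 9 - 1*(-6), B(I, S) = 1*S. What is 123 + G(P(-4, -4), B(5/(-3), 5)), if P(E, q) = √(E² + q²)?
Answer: 138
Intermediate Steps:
B(I, S) = S
G(Y, C) = 15 (G(Y, C) = 9 + 6 = 15)
123 + G(P(-4, -4), B(5/(-3), 5)) = 123 + 15 = 138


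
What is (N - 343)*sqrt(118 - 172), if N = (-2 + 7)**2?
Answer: -954*I*sqrt(6) ≈ -2336.8*I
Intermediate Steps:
N = 25 (N = 5**2 = 25)
(N - 343)*sqrt(118 - 172) = (25 - 343)*sqrt(118 - 172) = -954*I*sqrt(6)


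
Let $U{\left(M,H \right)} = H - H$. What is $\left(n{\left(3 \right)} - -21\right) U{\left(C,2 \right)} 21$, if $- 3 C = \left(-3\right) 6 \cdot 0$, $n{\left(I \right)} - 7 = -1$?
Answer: $0$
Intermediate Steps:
$n{\left(I \right)} = 6$ ($n{\left(I \right)} = 7 - 1 = 6$)
$C = 0$ ($C = - \frac{\left(-3\right) 6 \cdot 0}{3} = - \frac{\left(-18\right) 0}{3} = \left(- \frac{1}{3}\right) 0 = 0$)
$U{\left(M,H \right)} = 0$
$\left(n{\left(3 \right)} - -21\right) U{\left(C,2 \right)} 21 = \left(6 - -21\right) 0 \cdot 21 = \left(6 + 21\right) 0 \cdot 21 = 27 \cdot 0 \cdot 21 = 0 \cdot 21 = 0$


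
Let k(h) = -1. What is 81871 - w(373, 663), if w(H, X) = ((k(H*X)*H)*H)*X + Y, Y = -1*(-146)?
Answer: 92324252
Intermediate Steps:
Y = 146
w(H, X) = 146 - X*H² (w(H, X) = ((-H)*H)*X + 146 = (-H²)*X + 146 = -X*H² + 146 = 146 - X*H²)
81871 - w(373, 663) = 81871 - (146 - 1*663*373²) = 81871 - (146 - 1*663*139129) = 81871 - (146 - 92242527) = 81871 - 1*(-92242381) = 81871 + 92242381 = 92324252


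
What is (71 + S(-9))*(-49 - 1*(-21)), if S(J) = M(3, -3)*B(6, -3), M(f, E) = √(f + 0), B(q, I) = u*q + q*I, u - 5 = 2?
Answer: -1988 - 672*√3 ≈ -3151.9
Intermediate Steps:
u = 7 (u = 5 + 2 = 7)
B(q, I) = 7*q + I*q (B(q, I) = 7*q + q*I = 7*q + I*q)
M(f, E) = √f
S(J) = 24*√3 (S(J) = √3*(6*(7 - 3)) = √3*(6*4) = √3*24 = 24*√3)
(71 + S(-9))*(-49 - 1*(-21)) = (71 + 24*√3)*(-49 - 1*(-21)) = (71 + 24*√3)*(-49 + 21) = (71 + 24*√3)*(-28) = -1988 - 672*√3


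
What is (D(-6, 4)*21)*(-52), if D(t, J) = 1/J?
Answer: -273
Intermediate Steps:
D(t, J) = 1/J
(D(-6, 4)*21)*(-52) = (21/4)*(-52) = -273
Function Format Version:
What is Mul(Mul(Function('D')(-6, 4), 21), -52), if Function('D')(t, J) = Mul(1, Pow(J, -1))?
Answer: -273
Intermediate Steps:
Function('D')(t, J) = Pow(J, -1)
Mul(Mul(Function('D')(-6, 4), 21), -52) = Mul(Mul(Pow(4, -1), 21), -52) = Mul(Mul(Rational(1, 4), 21), -52) = Mul(Rational(21, 4), -52) = -273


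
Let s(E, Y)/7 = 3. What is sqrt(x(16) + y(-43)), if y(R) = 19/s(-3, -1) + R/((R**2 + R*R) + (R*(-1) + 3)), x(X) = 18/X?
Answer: sqrt(9626890)/2184 ≈ 1.4207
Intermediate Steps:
s(E, Y) = 21 (s(E, Y) = 7*3 = 21)
y(R) = 19/21 + R/(3 - R + 2*R**2) (y(R) = 19/21 + R/((R**2 + R*R) + (R*(-1) + 3)) = 19*(1/21) + R/((R**2 + R**2) + (-R + 3)) = 19/21 + R/(2*R**2 + (3 - R)) = 19/21 + R/(3 - R + 2*R**2))
sqrt(x(16) + y(-43)) = sqrt(18/16 + (57 + 2*(-43) + 38*(-43)**2)/(21*(3 - 1*(-43) + 2*(-43)**2))) = sqrt(18*(1/16) + (57 - 86 + 38*1849)/(21*(3 + 43 + 2*1849))) = sqrt(9/8 + (57 - 86 + 70262)/(21*(3 + 43 + 3698))) = sqrt(9/8 + (1/21)*70233/3744) = sqrt(9/8 + (1/21)*(1/3744)*70233) = sqrt(9/8 + 23411/26208) = sqrt(52895/26208) = sqrt(9626890)/2184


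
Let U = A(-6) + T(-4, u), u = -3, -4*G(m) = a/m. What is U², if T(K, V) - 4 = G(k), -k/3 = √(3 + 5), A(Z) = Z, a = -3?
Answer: (32 + √2)²/256 ≈ 4.3614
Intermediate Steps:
k = -6*√2 (k = -3*√(3 + 5) = -6*√2 ≈ -8.4853)
G(m) = 3/(4*m) (G(m) = -(-3)/(4*m) = 3/(4*m))
T(K, V) = 4 - √2/16 (T(K, V) = 4 + 3/(4*((-6*√2))) = 4 + 3*(-√2/12)/4 = 4 - √2/16)
U = -2 - √2/16 (U = -6 + (4 - √2/16) = -2 - √2/16 ≈ -2.0884)
U² = (-2 - √2/16)²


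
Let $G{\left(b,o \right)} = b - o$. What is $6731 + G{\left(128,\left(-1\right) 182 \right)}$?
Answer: $7041$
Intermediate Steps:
$6731 + G{\left(128,\left(-1\right) 182 \right)} = 6731 - \left(-128 - 182\right) = 6731 + \left(128 - -182\right) = 6731 + \left(128 + 182\right) = 6731 + 310 = 7041$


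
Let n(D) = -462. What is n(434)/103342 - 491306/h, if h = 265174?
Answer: -12723763760/6850902877 ≈ -1.8572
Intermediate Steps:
n(434)/103342 - 491306/h = -462/103342 - 491306/265174 = -462*1/103342 - 491306*1/265174 = -231/51671 - 245653/132587 = -12723763760/6850902877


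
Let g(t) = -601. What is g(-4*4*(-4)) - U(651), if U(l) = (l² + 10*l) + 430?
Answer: -431342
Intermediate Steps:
U(l) = 430 + l² + 10*l
g(-4*4*(-4)) - U(651) = -601 - (430 + 651² + 10*651) = -601 - (430 + 423801 + 6510) = -601 - 1*430741 = -601 - 430741 = -431342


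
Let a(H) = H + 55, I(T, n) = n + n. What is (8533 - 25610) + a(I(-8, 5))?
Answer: -17012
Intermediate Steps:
I(T, n) = 2*n
a(H) = 55 + H
(8533 - 25610) + a(I(-8, 5)) = (8533 - 25610) + (55 + 2*5) = -17077 + (55 + 10) = -17077 + 65 = -17012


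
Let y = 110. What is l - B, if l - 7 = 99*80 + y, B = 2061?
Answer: 5976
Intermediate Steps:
l = 8037 (l = 7 + (99*80 + 110) = 7 + (7920 + 110) = 7 + 8030 = 8037)
l - B = 8037 - 1*2061 = 8037 - 2061 = 5976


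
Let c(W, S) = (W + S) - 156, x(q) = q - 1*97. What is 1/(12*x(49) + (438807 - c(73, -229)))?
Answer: 1/438543 ≈ 2.2803e-6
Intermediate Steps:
x(q) = -97 + q (x(q) = q - 97 = -97 + q)
c(W, S) = -156 + S + W (c(W, S) = (S + W) - 156 = -156 + S + W)
1/(12*x(49) + (438807 - c(73, -229))) = 1/(12*(-97 + 49) + (438807 - (-156 - 229 + 73))) = 1/(12*(-48) + (438807 - 1*(-312))) = 1/(-576 + (438807 + 312)) = 1/(-576 + 439119) = 1/438543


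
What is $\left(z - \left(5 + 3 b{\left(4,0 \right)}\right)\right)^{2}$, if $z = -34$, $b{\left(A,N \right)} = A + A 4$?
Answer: $9801$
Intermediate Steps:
$b{\left(A,N \right)} = 5 A$ ($b{\left(A,N \right)} = A + 4 A = 5 A$)
$\left(z - \left(5 + 3 b{\left(4,0 \right)}\right)\right)^{2} = \left(-34 - \left(5 + 3 \cdot 5 \cdot 4\right)\right)^{2} = \left(-34 - 65\right)^{2} = \left(-99\right)^{2} = 9801$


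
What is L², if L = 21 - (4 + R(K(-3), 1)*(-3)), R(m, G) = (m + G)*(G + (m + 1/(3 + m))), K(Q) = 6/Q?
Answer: 289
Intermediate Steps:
R(m, G) = (G + m)*(G + m + 1/(3 + m))
L = 17 (L = 21 - (4 + ((1 + 6/(-3) + (6/(-3))³ + 3*1² + 3*(6/(-3))² + (6/(-3))*1² + 2*1*(6/(-3))² + 6*1*(6/(-3)))/(3 + 6/(-3)))*(-3)) = 21 - (4 + ((1 + 6*(-⅓) + (6*(-⅓))³ + 3*1 + 3*(6*(-⅓))² + (6*(-⅓))*1 + 2*1*(6*(-⅓))² + 6*1*(6*(-⅓)))/(3 + 6*(-⅓)))*(-3)) = 21 - (4 + ((1 - 2 + (-2)³ + 3 + 3*(-2)² - 2*1 + 2*1*(-2)² + 6*1*(-2))/(3 - 2))*(-3)) = 21 - (4 + ((1 - 2 - 8 + 3 + 3*4 - 2 + 2*1*4 - 12)/1)*(-3)) = 21 - (4 + (1*(1 - 2 - 8 + 3 + 12 - 2 + 8 - 12))*(-3)) = 21 - (4 + (1*0)*(-3)) = 21 - (4 + 0*(-3)) = 21 - (4 + 0) = 21 - 1*4 = 21 - 4 = 17)
L² = 17² = 289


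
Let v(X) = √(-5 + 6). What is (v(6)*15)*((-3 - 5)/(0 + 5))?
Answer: -24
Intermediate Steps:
v(X) = 1 (v(X) = √1 = 1)
(v(6)*15)*((-3 - 5)/(0 + 5)) = (1*15)*((-3 - 5)/(0 + 5)) = 15*(-8/5) = -24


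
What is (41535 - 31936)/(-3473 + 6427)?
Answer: 9599/2954 ≈ 3.2495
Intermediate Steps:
(41535 - 31936)/(-3473 + 6427) = 9599/2954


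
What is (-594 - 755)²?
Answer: 1819801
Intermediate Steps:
(-594 - 755)² = (-1349)² = 1819801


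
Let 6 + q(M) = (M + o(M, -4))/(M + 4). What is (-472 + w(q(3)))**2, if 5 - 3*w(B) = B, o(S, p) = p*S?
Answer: 96550276/441 ≈ 2.1893e+5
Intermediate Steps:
o(S, p) = S*p
q(M) = -6 - 3*M/(4 + M) (q(M) = -6 + (M + M*(-4))/(M + 4) = -6 + (M - 4*M)/(4 + M) = -6 + (-3*M)/(4 + M) = -6 - 3*M/(4 + M))
w(B) = 5/3 - B/3
(-472 + w(q(3)))**2 = (-472 + (5/3 - (-8 - 3*3)/(4 + 3)))**2 = (-472 + (5/3 - (-8 - 9)/7))**2 = (-472 + (5/3 - (-17)/7))**2 = (-472 + (5/3 - 1/3*(-51/7)))**2 = (-472 + (5/3 + 17/7))**2 = (-472 + 86/21)**2 = (-9826/21)**2 = 96550276/441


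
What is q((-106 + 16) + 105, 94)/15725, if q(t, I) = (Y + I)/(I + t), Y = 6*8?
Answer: 142/1714025 ≈ 8.2846e-5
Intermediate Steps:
Y = 48
q(t, I) = (48 + I)/(I + t)
q((-106 + 16) + 105, 94)/15725 = ((48 + 94)/(94 + ((-106 + 16) + 105)))/15725 = (142/(94 + (-90 + 105)))*(1/15725) = (142/(94 + 15))*(1/15725) = (142/109)*(1/15725) = 142/1714025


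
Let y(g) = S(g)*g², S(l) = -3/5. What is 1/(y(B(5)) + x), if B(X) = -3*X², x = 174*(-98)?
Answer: -1/20427 ≈ -4.8955e-5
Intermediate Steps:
x = -17052
S(l) = -⅗ (S(l) = -3*⅕ = -⅗)
y(g) = -3*g²/5
1/(y(B(5)) + x) = 1/(-3*(-3*5²)²/5 - 17052) = 1/(-3*(-3*25)²/5 - 17052) = 1/(-⅗*(-75)² - 17052) = 1/(-⅗*5625 - 17052) = 1/(-3375 - 17052) = 1/(-20427) = -1/20427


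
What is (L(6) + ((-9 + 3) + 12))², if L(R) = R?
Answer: 144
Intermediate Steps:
(L(6) + ((-9 + 3) + 12))² = (6 + ((-9 + 3) + 12))² = (6 + (-6 + 12))² = (6 + 6)² = 12² = 144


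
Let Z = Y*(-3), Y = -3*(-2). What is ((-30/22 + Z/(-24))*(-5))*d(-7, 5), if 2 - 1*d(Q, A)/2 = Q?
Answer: 1215/22 ≈ 55.227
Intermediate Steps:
Y = 6
d(Q, A) = 4 - 2*Q
Z = -18 (Z = 6*(-3) = -18)
((-30/22 + Z/(-24))*(-5))*d(-7, 5) = ((-30/22 - 18/(-24))*(-5))*(4 - 2*(-7)) = ((-30*1/22 - 18*(-1/24))*(-5))*(4 + 14) = ((-15/11 + 3/4)*(-5))*18 = -27/44*(-5)*18 = (135/44)*18 = 1215/22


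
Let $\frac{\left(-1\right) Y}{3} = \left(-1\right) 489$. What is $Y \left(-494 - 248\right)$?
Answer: $-1088514$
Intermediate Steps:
$Y = 1467$ ($Y = - 3 \left(\left(-1\right) 489\right) = \left(-3\right) \left(-489\right) = 1467$)
$Y \left(-494 - 248\right) = 1467 \left(-494 - 248\right) = 1467 \left(-742\right) = -1088514$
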